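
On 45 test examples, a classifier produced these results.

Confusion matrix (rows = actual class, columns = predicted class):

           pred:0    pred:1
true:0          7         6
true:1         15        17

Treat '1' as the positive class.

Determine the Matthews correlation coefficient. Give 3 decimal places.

0.063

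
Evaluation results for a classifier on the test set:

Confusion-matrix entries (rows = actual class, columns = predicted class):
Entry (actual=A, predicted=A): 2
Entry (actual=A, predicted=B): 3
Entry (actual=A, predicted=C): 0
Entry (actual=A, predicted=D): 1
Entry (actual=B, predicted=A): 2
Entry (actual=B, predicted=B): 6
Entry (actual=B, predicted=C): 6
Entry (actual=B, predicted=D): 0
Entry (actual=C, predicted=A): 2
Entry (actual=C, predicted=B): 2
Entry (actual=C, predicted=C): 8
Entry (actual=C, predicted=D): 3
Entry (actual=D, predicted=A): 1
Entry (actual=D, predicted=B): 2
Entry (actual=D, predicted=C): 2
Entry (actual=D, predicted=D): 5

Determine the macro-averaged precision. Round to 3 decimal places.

0.451

Per-class precision (TP/(TP+FP)):
  A: TP=2, FP=2+2+1=5 → 2/7 = 0.2857
  B: TP=6, FP=3+2+2=7 → 6/13 = 0.4615
  C: TP=8, FP=0+6+2=8 → 8/16 = 0.5000
  D: TP=5, FP=1+0+3=4 → 5/9 = 0.5556
Macro-precision = mean = (0.2857 + 0.4615 + 0.5000 + 0.5556) / 4 = 0.451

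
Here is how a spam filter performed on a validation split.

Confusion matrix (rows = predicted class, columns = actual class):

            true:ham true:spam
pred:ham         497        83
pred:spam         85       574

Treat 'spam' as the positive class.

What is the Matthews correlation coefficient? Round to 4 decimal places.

0.7278

MCC = (TP·TN − FP·FN) / √((TP+FP)(TP+FN)(TN+FP)(TN+FN))
Numerator = 574·497 − 85·83 = 278223
Denominator = √(659·657·582·580) = √146150990280 = 382296.9922
MCC = 278223 / 382296.9922 = 0.7278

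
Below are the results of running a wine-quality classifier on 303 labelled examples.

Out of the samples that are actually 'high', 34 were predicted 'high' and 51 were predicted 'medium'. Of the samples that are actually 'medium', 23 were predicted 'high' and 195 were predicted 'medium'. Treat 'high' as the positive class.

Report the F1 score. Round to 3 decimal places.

Precision = TP/(TP+FP) = 34/57 = 0.5965
Recall = TP/(TP+FN) = 34/85 = 0.4000
F1 = 2·TP/(2·TP+FP+FN) = 68/142 = 0.479

0.479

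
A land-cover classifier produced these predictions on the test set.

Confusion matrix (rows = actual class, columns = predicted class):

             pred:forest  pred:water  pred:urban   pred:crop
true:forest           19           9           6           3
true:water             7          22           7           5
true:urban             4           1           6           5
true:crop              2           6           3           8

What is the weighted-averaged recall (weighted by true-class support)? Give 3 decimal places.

Per-class recall (TP/(TP+FN)):
  forest: TP=19, FN=9+6+3=18 → 19/37 = 0.5135
  water: TP=22, FN=7+7+5=19 → 22/41 = 0.5366
  urban: TP=6, FN=4+1+5=10 → 6/16 = 0.3750
  crop: TP=8, FN=2+6+3=11 → 8/19 = 0.4211
Weighted-recall = Σ (supportᵢ/N)·recallᵢ with N=113: (37/113)·0.5135 + (41/113)·0.5366 + (16/113)·0.3750 + (19/113)·0.4211 = 0.487

0.487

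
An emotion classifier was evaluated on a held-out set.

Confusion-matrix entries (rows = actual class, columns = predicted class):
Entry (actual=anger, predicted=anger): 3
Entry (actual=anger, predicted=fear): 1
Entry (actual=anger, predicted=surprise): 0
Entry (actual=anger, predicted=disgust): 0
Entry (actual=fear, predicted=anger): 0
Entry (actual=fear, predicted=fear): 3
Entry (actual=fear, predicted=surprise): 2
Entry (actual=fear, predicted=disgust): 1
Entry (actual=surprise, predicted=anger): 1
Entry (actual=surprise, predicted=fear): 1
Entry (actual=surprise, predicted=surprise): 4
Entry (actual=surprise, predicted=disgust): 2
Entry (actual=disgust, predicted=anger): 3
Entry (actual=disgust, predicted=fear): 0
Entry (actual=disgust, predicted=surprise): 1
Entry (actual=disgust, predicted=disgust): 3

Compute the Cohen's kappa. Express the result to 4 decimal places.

Observed agreement pₒ = trace/N = 13/25 = 0.52000
Expected agreement pₑ = Σ (rowᵢ·colᵢ)/N² = (4·7 + 6·5 + 8·7 + 7·6)/25² = 0.24960
κ = (pₒ − pₑ)/(1 − pₑ) = (0.52000 − 0.24960)/(1 − 0.24960) = 0.3603

0.3603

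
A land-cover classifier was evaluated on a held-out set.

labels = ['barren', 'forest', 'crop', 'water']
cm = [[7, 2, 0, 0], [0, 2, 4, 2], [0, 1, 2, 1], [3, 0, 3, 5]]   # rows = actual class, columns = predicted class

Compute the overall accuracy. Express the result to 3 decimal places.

0.500

Accuracy = trace / total = (7+2+2+5=16) / 32 = 16/32 = 0.500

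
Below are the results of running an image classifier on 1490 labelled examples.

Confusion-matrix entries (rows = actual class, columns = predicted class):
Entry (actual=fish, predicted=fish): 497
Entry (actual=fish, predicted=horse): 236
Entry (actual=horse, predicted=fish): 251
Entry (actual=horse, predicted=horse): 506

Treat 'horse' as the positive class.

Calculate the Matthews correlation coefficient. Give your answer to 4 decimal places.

0.3464

MCC = (TP·TN − FP·FN) / √((TP+FP)(TP+FN)(TN+FP)(TN+FN))
Numerator = 506·497 − 236·251 = 192246
Denominator = √(742·757·733·748) = √307967833096 = 554948.4959
MCC = 192246 / 554948.4959 = 0.3464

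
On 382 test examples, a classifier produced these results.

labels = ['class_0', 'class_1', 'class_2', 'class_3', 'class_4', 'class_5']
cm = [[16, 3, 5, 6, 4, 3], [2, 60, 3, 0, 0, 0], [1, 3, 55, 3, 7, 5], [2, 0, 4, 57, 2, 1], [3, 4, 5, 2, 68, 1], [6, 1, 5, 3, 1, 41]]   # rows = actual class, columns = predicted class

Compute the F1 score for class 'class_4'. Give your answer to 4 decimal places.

0.8242

One-vs-rest for 'class_4': TP = diagonal; FP = other classes predicted 'class_4'; FN = 'class_4' predicted as other.
F1 score = 2·TP/(2·TP+FP+FN).
class_4: TP=68, FP=4+0+7+2+1=14, FN=3+4+5+2+1=15 → 136/165 = 0.82424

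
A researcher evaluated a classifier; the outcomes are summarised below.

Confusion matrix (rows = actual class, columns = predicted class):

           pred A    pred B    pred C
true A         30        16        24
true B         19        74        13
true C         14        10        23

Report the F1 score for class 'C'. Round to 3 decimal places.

0.430

F1 score = 2·TP/(2·TP+FP+FN).
C: TP=23, FP=24+13=37, FN=14+10=24 → 46/107 = 0.4299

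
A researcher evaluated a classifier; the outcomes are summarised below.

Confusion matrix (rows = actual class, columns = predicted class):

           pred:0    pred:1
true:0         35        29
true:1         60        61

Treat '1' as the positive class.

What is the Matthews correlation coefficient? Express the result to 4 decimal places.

0.0485

MCC = (TP·TN − FP·FN) / √((TP+FP)(TP+FN)(TN+FP)(TN+FN))
Numerator = 61·35 − 29·60 = 395
Denominator = √(90·121·64·95) = √66211200 = 8137.0265
MCC = 395 / 8137.0265 = 0.0485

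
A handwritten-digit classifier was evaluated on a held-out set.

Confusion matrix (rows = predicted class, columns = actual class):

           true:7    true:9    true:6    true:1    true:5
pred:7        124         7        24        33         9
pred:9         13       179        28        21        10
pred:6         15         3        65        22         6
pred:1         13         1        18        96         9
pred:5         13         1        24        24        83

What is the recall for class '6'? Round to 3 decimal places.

0.409

Take TP from the diagonal, FP from the rest of the '6' prediction marginal, FN from the rest of the '6' actual marginal.
recall = TP/(TP+FN).
6: TP=65, FN=24+28+18+24=94 → 65/159 = 0.4088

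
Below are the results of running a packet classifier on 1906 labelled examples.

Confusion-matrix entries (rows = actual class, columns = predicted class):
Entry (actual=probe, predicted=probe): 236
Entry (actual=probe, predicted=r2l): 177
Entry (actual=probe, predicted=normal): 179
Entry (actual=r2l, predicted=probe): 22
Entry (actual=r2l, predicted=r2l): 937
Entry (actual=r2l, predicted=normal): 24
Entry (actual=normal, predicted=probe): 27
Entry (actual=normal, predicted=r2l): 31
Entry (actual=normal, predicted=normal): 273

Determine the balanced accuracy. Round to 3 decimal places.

Balanced accuracy = mean of per-class recall.
  probe: recall = 236/592 = 0.3986
  r2l: recall = 937/983 = 0.9532
  normal: recall = 273/331 = 0.8248
Mean = (0.3986 + 0.9532 + 0.8248) / 3 = 0.726

0.726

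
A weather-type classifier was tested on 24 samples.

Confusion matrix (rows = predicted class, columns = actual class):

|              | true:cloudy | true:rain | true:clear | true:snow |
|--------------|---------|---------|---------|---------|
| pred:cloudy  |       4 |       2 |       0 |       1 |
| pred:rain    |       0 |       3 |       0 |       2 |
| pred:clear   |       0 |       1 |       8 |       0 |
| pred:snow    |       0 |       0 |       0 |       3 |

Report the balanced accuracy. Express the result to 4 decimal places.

Balanced accuracy = mean of per-class recall.
  cloudy: recall = 4/4 = 1.00000
  rain: recall = 3/6 = 0.50000
  clear: recall = 8/8 = 1.00000
  snow: recall = 3/6 = 0.50000
Mean = (1.00000 + 0.50000 + 1.00000 + 0.50000) / 4 = 0.7500

0.7500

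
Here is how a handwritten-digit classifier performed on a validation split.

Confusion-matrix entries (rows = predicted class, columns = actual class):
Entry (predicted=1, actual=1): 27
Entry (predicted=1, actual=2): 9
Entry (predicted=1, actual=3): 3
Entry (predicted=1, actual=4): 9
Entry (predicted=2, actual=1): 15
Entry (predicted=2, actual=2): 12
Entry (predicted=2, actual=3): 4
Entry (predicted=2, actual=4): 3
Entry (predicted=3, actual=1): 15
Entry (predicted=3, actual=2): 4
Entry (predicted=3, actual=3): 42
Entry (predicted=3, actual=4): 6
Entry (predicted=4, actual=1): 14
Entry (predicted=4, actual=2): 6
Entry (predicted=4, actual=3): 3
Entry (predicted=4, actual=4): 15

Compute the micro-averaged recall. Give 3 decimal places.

0.513

Micro-averaging pools counts across classes: ΣTP=96, ΣFP=91, ΣFN=91.
Micro-recall = TP/(TP+FN) on pooled counts = 0.513 (equals overall accuracy in single-label multiclass).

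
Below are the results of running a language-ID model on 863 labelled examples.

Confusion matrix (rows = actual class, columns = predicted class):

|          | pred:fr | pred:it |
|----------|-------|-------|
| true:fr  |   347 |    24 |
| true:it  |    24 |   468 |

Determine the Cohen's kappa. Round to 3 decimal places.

Observed agreement pₒ = trace/N = 815/863 = 0.9444
Expected agreement pₑ = Σ (rowᵢ·colᵢ)/N² = (371·371 + 492·492)/863² = 0.5098
κ = (pₒ − pₑ)/(1 − pₑ) = (0.9444 − 0.5098)/(1 − 0.5098) = 0.887

0.887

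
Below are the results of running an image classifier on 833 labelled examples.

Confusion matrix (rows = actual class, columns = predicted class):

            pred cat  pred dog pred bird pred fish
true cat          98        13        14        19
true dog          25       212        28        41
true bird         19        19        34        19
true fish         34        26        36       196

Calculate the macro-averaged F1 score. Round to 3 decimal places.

0.594

Per-class F1 score (2·TP/(2·TP+FP+FN)):
  cat: TP=98, FP=25+19+34=78, FN=13+14+19=46 → 196/320 = 0.6125
  dog: TP=212, FP=13+19+26=58, FN=25+28+41=94 → 424/576 = 0.7361
  bird: TP=34, FP=14+28+36=78, FN=19+19+19=57 → 68/203 = 0.3350
  fish: TP=196, FP=19+41+19=79, FN=34+26+36=96 → 392/567 = 0.6914
Macro-F1 score = mean = (0.6125 + 0.7361 + 0.3350 + 0.6914) / 4 = 0.594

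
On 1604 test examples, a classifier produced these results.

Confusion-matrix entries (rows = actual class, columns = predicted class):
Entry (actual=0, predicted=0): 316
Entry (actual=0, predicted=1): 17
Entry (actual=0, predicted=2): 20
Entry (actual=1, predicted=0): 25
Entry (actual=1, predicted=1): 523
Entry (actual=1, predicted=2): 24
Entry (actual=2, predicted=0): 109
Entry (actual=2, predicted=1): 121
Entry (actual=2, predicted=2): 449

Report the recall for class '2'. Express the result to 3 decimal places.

0.661

recall = TP/(TP+FN).
2: TP=449, FN=109+121=230 → 449/679 = 0.6613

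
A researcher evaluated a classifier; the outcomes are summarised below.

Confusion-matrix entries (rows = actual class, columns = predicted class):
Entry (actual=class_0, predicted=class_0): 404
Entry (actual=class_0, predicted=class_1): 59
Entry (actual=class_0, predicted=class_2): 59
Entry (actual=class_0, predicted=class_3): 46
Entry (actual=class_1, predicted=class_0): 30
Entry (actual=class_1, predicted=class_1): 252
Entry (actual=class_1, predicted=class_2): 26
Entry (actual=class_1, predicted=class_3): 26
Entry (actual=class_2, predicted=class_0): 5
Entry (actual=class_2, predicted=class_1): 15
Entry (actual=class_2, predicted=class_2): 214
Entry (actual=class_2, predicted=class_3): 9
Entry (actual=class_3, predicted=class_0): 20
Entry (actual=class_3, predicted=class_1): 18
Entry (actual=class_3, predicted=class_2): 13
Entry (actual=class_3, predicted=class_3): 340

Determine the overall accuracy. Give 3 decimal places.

0.788

Accuracy = trace / total = (404+252+214+340=1210) / 1536 = 1210/1536 = 0.788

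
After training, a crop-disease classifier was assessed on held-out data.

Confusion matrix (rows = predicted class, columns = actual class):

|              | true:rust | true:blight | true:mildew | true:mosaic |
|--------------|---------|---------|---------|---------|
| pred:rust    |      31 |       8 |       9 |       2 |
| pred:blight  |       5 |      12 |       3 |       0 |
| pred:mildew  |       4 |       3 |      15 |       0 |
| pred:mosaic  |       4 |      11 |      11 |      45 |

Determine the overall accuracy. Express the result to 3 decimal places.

0.632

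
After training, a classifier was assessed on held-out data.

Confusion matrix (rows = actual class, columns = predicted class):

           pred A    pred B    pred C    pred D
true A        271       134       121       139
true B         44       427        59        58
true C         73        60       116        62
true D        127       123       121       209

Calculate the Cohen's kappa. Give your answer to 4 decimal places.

0.2964

Observed agreement pₒ = trace/N = 1023/2144 = 0.47715
Expected agreement pₑ = Σ (rowᵢ·colᵢ)/N² = (665·515 + 588·744 + 311·417 + 580·468)/2144² = 0.25694
κ = (pₒ − pₑ)/(1 − pₑ) = (0.47715 − 0.25694)/(1 − 0.25694) = 0.2964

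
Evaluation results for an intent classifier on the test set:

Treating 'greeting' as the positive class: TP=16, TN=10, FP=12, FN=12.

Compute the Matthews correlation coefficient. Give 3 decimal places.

0.026

MCC = (TP·TN − FP·FN) / √((TP+FP)(TP+FN)(TN+FP)(TN+FN))
Numerator = 16·10 − 12·12 = 16
Denominator = √(28·28·22·22) = √379456 = 616.0000
MCC = 16 / 616.0000 = 0.026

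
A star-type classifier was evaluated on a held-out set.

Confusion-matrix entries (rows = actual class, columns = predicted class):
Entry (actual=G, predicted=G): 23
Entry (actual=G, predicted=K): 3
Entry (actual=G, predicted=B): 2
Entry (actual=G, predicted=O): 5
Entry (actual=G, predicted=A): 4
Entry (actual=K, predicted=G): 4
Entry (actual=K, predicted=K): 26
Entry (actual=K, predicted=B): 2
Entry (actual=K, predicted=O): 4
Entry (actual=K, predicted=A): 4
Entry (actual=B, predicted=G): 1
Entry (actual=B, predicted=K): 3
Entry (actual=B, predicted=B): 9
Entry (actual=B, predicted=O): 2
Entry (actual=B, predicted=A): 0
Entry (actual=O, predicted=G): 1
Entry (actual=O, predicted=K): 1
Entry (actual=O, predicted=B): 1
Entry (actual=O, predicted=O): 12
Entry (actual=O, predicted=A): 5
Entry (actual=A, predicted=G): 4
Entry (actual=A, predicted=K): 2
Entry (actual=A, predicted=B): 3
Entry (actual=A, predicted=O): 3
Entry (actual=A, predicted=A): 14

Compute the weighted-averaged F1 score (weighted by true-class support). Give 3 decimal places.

0.613

Per-class F1 score (2·TP/(2·TP+FP+FN)):
  G: TP=23, FP=4+1+1+4=10, FN=3+2+5+4=14 → 46/70 = 0.6571
  K: TP=26, FP=3+3+1+2=9, FN=4+2+4+4=14 → 52/75 = 0.6933
  B: TP=9, FP=2+2+1+3=8, FN=1+3+2+0=6 → 18/32 = 0.5625
  O: TP=12, FP=5+4+2+3=14, FN=1+1+1+5=8 → 24/46 = 0.5217
  A: TP=14, FP=4+4+0+5=13, FN=4+2+3+3=12 → 28/53 = 0.5283
Weighted-F1 score = Σ (supportᵢ/N)·F1 scoreᵢ with N=138: (37/138)·0.6571 + (40/138)·0.6933 + (15/138)·0.5625 + (20/138)·0.5217 + (26/138)·0.5283 = 0.613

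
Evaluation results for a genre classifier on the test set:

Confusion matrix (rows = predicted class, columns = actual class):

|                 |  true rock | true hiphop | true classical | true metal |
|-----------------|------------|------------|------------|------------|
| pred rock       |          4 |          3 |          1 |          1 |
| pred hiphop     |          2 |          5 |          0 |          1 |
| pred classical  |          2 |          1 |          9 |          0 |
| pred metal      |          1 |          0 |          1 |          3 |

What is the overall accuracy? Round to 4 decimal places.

Accuracy = trace / total = (4+5+9+3=21) / 34 = 21/34 = 0.6176

0.6176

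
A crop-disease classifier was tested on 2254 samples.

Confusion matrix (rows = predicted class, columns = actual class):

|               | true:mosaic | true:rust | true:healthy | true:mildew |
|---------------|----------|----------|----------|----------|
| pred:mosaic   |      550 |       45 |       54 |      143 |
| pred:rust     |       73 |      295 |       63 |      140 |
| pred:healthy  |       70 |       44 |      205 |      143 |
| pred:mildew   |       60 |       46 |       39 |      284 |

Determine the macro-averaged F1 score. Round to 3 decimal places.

0.575

Per-class F1 score (2·TP/(2·TP+FP+FN)):
  mosaic: TP=550, FP=45+54+143=242, FN=73+70+60=203 → 1100/1545 = 0.7120
  rust: TP=295, FP=73+63+140=276, FN=45+44+46=135 → 590/1001 = 0.5894
  healthy: TP=205, FP=70+44+143=257, FN=54+63+39=156 → 410/823 = 0.4982
  mildew: TP=284, FP=60+46+39=145, FN=143+140+143=426 → 568/1139 = 0.4987
Macro-F1 score = mean = (0.7120 + 0.5894 + 0.4982 + 0.4987) / 4 = 0.575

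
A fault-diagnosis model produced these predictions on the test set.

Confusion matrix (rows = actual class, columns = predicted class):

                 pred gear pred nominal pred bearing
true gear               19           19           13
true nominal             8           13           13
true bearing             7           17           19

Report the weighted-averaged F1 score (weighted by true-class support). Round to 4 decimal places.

Per-class F1 score (2·TP/(2·TP+FP+FN)):
  gear: TP=19, FP=8+7=15, FN=19+13=32 → 38/85 = 0.44706
  nominal: TP=13, FP=19+17=36, FN=8+13=21 → 26/83 = 0.31325
  bearing: TP=19, FP=13+13=26, FN=7+17=24 → 38/88 = 0.43182
Weighted-F1 score = Σ (supportᵢ/N)·F1 scoreᵢ with N=128: (51/128)·0.44706 + (34/128)·0.31325 + (43/128)·0.43182 = 0.4064

0.4064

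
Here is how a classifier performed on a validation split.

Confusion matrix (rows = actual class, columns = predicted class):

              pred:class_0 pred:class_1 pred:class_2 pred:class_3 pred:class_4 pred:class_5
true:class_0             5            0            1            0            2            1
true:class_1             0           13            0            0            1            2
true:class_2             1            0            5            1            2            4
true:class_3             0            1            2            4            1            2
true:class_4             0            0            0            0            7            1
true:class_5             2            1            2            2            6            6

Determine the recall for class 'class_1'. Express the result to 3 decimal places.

0.813

One-vs-rest for 'class_1': TP = diagonal; FP = other classes predicted 'class_1'; FN = 'class_1' predicted as other.
recall = TP/(TP+FN).
class_1: TP=13, FN=0+0+0+1+2=3 → 13/16 = 0.8125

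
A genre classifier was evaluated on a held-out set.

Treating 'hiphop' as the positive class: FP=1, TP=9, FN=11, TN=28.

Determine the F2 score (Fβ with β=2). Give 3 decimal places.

0.500

Fβ = (1+β²)·TP / ((1+β²)·TP + β²·FN + FP), with β²=4
= 5·9 / (5·9 + 4·11 + 1) = 0.500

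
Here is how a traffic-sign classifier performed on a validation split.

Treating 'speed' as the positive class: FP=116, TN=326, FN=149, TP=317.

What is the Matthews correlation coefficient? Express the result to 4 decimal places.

MCC = (TP·TN − FP·FN) / √((TP+FP)(TP+FN)(TN+FP)(TN+FN))
Numerator = 317·326 − 116·149 = 86058
Denominator = √(433·466·442·475) = √42363291100 = 205823.4464
MCC = 86058 / 205823.4464 = 0.4181

0.4181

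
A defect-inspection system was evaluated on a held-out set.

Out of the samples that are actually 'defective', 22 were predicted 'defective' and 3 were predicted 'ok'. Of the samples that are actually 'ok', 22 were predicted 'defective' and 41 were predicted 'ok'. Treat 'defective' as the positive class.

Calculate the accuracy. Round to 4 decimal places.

Accuracy = (TP+TN)/N = (22+41)/88 = 0.7159

0.7159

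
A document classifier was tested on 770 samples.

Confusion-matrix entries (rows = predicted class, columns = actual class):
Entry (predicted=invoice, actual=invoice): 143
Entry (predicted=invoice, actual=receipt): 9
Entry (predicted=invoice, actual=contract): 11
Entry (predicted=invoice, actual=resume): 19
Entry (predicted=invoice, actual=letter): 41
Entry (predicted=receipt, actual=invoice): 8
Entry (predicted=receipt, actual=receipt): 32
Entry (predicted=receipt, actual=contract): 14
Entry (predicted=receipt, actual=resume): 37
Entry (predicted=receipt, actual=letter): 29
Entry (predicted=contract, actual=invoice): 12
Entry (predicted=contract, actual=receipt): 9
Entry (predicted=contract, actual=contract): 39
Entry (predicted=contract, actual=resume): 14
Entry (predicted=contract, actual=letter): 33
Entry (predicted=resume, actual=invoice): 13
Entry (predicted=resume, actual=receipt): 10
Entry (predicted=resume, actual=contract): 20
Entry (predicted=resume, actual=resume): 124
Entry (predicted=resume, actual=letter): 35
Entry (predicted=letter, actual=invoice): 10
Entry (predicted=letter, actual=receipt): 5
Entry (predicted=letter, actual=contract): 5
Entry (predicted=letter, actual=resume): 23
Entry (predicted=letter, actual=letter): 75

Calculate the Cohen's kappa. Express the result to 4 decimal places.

0.4090

Observed agreement pₒ = trace/N = 413/770 = 0.53636
Expected agreement pₑ = Σ (rowᵢ·colᵢ)/N² = (186·223 + 65·120 + 89·107 + 217·202 + 213·118)/770² = 0.21550
κ = (pₒ − pₑ)/(1 − pₑ) = (0.53636 − 0.21550)/(1 − 0.21550) = 0.4090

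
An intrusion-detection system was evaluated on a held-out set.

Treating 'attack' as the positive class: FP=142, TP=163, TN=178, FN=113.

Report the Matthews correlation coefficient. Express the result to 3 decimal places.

0.146

MCC = (TP·TN − FP·FN) / √((TP+FP)(TP+FN)(TN+FP)(TN+FN))
Numerator = 163·178 − 142·113 = 12968
Denominator = √(305·276·320·291) = √7838841600 = 88537.2328
MCC = 12968 / 88537.2328 = 0.146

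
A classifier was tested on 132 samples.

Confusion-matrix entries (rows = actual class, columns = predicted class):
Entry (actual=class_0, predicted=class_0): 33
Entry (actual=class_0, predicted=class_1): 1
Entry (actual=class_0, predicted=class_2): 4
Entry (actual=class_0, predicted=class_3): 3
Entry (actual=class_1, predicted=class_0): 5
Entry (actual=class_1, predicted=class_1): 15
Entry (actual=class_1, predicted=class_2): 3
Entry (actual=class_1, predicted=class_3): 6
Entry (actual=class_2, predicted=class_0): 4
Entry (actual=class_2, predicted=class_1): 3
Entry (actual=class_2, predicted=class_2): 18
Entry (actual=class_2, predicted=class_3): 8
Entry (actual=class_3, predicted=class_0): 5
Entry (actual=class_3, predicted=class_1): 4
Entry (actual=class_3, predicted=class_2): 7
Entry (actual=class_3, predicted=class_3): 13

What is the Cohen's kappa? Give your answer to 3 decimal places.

0.458

Observed agreement pₒ = trace/N = 79/132 = 0.5985
Expected agreement pₑ = Σ (rowᵢ·colᵢ)/N² = (41·47 + 29·23 + 33·32 + 29·30)/132² = 0.2594
κ = (pₒ − pₑ)/(1 − pₑ) = (0.5985 − 0.2594)/(1 − 0.2594) = 0.458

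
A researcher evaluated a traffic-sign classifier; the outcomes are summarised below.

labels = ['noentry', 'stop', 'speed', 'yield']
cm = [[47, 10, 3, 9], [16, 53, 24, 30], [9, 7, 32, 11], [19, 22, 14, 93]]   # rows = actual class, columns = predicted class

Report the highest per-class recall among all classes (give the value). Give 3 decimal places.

0.681

Per-class recall (TP/(TP+FN)):
  noentry: TP=47, FN=10+3+9=22 → 47/69 = 0.6812
  stop: TP=53, FN=16+24+30=70 → 53/123 = 0.4309
  speed: TP=32, FN=9+7+11=27 → 32/59 = 0.5424
  yield: TP=93, FN=19+22+14=55 → 93/148 = 0.6284
Highest is class 'noentry' with recall = 0.681.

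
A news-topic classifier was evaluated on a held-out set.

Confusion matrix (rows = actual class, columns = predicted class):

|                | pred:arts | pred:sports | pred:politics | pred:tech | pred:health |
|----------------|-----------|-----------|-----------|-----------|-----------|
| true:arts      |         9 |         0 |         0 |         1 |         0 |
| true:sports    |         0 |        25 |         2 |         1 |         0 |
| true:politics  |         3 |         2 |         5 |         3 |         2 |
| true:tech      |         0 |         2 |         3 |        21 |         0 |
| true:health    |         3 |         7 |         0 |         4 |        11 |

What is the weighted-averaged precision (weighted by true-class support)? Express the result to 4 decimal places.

Per-class precision (TP/(TP+FP)):
  arts: TP=9, FP=0+3+0+3=6 → 9/15 = 0.60000
  sports: TP=25, FP=0+2+2+7=11 → 25/36 = 0.69444
  politics: TP=5, FP=0+2+3+0=5 → 5/10 = 0.50000
  tech: TP=21, FP=1+1+3+4=9 → 21/30 = 0.70000
  health: TP=11, FP=0+0+2+0=2 → 11/13 = 0.84615
Weighted-precision = Σ (supportᵢ/N)·precisionᵢ with N=104: (10/104)·0.60000 + (28/104)·0.69444 + (15/104)·0.50000 + (26/104)·0.70000 + (25/104)·0.84615 = 0.6952

0.6952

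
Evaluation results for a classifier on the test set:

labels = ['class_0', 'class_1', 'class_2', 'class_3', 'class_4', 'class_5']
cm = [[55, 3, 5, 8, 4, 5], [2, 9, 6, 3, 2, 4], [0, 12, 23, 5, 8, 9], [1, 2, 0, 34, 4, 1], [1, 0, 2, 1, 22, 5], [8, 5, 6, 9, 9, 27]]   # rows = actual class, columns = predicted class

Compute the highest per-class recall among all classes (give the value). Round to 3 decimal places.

Per-class recall (TP/(TP+FN)):
  class_0: TP=55, FN=3+5+8+4+5=25 → 55/80 = 0.6875
  class_1: TP=9, FN=2+6+3+2+4=17 → 9/26 = 0.3462
  class_2: TP=23, FN=0+12+5+8+9=34 → 23/57 = 0.4035
  class_3: TP=34, FN=1+2+0+4+1=8 → 34/42 = 0.8095
  class_4: TP=22, FN=1+0+2+1+5=9 → 22/31 = 0.7097
  class_5: TP=27, FN=8+5+6+9+9=37 → 27/64 = 0.4219
Highest is class 'class_3' with recall = 0.810.

0.810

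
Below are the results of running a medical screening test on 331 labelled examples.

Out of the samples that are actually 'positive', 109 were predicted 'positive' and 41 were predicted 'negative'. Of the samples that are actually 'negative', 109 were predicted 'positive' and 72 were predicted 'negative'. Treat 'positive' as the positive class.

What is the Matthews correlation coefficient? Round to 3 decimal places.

0.131

MCC = (TP·TN − FP·FN) / √((TP+FP)(TP+FN)(TN+FP)(TN+FN))
Numerator = 109·72 − 109·41 = 3379
Denominator = √(218·150·181·113) = √668813100 = 25861.4211
MCC = 3379 / 25861.4211 = 0.131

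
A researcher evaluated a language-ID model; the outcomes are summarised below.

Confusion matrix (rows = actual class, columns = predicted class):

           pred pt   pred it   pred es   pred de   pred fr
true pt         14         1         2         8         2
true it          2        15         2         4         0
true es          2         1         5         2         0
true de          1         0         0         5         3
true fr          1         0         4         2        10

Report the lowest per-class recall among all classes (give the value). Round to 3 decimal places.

0.500

Per-class recall (TP/(TP+FN)):
  pt: TP=14, FN=1+2+8+2=13 → 14/27 = 0.5185
  it: TP=15, FN=2+2+4+0=8 → 15/23 = 0.6522
  es: TP=5, FN=2+1+2+0=5 → 5/10 = 0.5000
  de: TP=5, FN=1+0+0+3=4 → 5/9 = 0.5556
  fr: TP=10, FN=1+0+4+2=7 → 10/17 = 0.5882
Lowest is class 'es' with recall = 0.500.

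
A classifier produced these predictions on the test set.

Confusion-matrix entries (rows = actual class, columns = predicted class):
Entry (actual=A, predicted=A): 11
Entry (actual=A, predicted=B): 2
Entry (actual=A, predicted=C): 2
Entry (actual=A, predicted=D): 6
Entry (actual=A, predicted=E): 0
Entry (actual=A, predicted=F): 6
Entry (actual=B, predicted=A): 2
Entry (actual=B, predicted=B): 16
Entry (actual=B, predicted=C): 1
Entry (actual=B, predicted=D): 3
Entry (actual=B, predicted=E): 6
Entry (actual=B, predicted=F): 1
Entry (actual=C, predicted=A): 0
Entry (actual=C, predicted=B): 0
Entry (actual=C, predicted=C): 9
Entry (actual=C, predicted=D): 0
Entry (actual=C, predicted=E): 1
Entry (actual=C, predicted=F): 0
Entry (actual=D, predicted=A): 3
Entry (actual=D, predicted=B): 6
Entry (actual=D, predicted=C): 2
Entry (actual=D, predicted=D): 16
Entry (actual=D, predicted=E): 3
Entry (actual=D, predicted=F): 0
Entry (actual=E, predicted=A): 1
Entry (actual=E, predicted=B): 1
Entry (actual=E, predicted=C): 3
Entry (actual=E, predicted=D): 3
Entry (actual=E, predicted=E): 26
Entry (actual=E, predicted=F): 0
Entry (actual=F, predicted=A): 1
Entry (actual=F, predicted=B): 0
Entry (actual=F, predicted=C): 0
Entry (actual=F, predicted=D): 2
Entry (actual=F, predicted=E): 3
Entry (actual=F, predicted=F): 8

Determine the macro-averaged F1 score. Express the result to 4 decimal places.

Per-class F1 score (2·TP/(2·TP+FP+FN)):
  A: TP=11, FP=2+0+3+1+1=7, FN=2+2+6+0+6=16 → 22/45 = 0.48889
  B: TP=16, FP=2+0+6+1+0=9, FN=2+1+3+6+1=13 → 32/54 = 0.59259
  C: TP=9, FP=2+1+2+3+0=8, FN=0+0+0+1+0=1 → 18/27 = 0.66667
  D: TP=16, FP=6+3+0+3+2=14, FN=3+6+2+3+0=14 → 32/60 = 0.53333
  E: TP=26, FP=0+6+1+3+3=13, FN=1+1+3+3+0=8 → 52/73 = 0.71233
  F: TP=8, FP=6+1+0+0+0=7, FN=1+0+0+2+3=6 → 16/29 = 0.55172
Macro-F1 score = mean = (0.48889 + 0.59259 + 0.66667 + 0.53333 + 0.71233 + 0.55172) / 6 = 0.5909

0.5909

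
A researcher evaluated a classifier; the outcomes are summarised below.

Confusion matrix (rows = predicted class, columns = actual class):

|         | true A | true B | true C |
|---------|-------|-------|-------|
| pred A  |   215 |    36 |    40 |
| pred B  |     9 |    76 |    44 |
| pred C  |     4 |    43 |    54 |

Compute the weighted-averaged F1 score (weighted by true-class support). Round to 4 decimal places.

Per-class F1 score (2·TP/(2·TP+FP+FN)):
  A: TP=215, FP=36+40=76, FN=9+4=13 → 430/519 = 0.82852
  B: TP=76, FP=9+44=53, FN=36+43=79 → 152/284 = 0.53521
  C: TP=54, FP=4+43=47, FN=40+44=84 → 108/239 = 0.45188
Weighted-F1 score = Σ (supportᵢ/N)·F1 scoreᵢ with N=521: (228/521)·0.82852 + (155/521)·0.53521 + (138/521)·0.45188 = 0.6415

0.6415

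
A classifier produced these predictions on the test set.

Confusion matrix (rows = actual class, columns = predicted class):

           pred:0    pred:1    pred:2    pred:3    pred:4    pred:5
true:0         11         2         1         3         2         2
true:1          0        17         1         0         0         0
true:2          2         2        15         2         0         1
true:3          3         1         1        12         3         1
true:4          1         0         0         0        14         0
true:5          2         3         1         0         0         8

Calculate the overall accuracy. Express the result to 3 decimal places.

Accuracy = trace / total = (11+17+15+12+14+8=77) / 111 = 77/111 = 0.694

0.694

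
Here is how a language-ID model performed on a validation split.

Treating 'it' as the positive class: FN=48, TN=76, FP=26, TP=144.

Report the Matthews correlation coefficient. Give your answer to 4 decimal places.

0.4772

MCC = (TP·TN − FP·FN) / √((TP+FP)(TP+FN)(TN+FP)(TN+FN))
Numerator = 144·76 − 26·48 = 9696
Denominator = √(170·192·102·124) = √412830720 = 20318.2361
MCC = 9696 / 20318.2361 = 0.4772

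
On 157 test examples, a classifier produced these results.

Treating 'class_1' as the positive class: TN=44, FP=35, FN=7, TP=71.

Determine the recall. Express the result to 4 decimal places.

0.9103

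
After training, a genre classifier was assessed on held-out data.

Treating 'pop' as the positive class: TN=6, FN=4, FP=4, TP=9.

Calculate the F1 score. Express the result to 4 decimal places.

0.6923

Precision = TP/(TP+FP) = 9/13 = 0.6923
Recall = TP/(TP+FN) = 9/13 = 0.6923
F1 = 2·TP/(2·TP+FP+FN) = 18/26 = 0.6923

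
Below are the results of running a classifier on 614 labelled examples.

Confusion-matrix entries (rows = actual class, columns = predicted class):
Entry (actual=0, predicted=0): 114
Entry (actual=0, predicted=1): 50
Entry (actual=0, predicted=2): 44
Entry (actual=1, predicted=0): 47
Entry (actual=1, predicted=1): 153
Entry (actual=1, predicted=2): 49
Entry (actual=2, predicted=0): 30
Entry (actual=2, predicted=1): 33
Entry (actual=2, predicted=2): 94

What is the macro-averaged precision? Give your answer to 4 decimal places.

Per-class precision (TP/(TP+FP)):
  0: TP=114, FP=47+30=77 → 114/191 = 0.59686
  1: TP=153, FP=50+33=83 → 153/236 = 0.64831
  2: TP=94, FP=44+49=93 → 94/187 = 0.50267
Macro-precision = mean = (0.59686 + 0.64831 + 0.50267) / 3 = 0.5826

0.5826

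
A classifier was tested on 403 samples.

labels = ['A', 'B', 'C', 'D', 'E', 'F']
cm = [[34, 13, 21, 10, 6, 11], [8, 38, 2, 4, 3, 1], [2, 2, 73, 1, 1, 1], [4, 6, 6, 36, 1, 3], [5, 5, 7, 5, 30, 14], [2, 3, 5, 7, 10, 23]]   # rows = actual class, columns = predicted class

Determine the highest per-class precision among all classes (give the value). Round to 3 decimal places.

0.640

Per-class precision (TP/(TP+FP)):
  A: TP=34, FP=8+2+4+5+2=21 → 34/55 = 0.6182
  B: TP=38, FP=13+2+6+5+3=29 → 38/67 = 0.5672
  C: TP=73, FP=21+2+6+7+5=41 → 73/114 = 0.6404
  D: TP=36, FP=10+4+1+5+7=27 → 36/63 = 0.5714
  E: TP=30, FP=6+3+1+1+10=21 → 30/51 = 0.5882
  F: TP=23, FP=11+1+1+3+14=30 → 23/53 = 0.4340
Highest is class 'C' with precision = 0.640.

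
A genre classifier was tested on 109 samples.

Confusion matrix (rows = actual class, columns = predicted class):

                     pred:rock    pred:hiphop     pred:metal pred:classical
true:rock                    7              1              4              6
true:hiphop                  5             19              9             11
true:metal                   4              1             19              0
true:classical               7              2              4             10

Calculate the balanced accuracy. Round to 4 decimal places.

0.5118

Balanced accuracy = mean of per-class recall.
  rock: recall = 7/18 = 0.38889
  hiphop: recall = 19/44 = 0.43182
  metal: recall = 19/24 = 0.79167
  classical: recall = 10/23 = 0.43478
Mean = (0.38889 + 0.43182 + 0.79167 + 0.43478) / 4 = 0.5118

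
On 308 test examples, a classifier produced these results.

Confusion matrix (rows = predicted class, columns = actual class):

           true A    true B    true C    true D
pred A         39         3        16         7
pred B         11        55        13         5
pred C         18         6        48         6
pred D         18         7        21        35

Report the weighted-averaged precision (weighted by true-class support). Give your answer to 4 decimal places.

Per-class precision (TP/(TP+FP)):
  A: TP=39, FP=3+16+7=26 → 39/65 = 0.60000
  B: TP=55, FP=11+13+5=29 → 55/84 = 0.65476
  C: TP=48, FP=18+6+6=30 → 48/78 = 0.61538
  D: TP=35, FP=18+7+21=46 → 35/81 = 0.43210
Weighted-precision = Σ (supportᵢ/N)·precisionᵢ with N=308: (86/308)·0.60000 + (71/308)·0.65476 + (98/308)·0.61538 + (53/308)·0.43210 = 0.5886

0.5886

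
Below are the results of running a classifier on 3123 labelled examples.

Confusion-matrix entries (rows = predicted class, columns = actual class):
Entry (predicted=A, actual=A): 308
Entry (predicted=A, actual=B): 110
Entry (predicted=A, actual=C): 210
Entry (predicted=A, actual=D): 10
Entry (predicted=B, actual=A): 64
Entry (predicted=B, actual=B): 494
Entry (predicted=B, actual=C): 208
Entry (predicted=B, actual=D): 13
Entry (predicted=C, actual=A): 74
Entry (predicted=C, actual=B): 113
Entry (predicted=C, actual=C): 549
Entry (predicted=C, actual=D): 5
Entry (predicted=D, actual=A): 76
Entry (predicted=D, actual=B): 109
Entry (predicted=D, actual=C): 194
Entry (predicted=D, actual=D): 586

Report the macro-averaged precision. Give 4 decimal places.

0.6163

Per-class precision (TP/(TP+FP)):
  A: TP=308, FP=110+210+10=330 → 308/638 = 0.48276
  B: TP=494, FP=64+208+13=285 → 494/779 = 0.63415
  C: TP=549, FP=74+113+5=192 → 549/741 = 0.74089
  D: TP=586, FP=76+109+194=379 → 586/965 = 0.60725
Macro-precision = mean = (0.48276 + 0.63415 + 0.74089 + 0.60725) / 4 = 0.6163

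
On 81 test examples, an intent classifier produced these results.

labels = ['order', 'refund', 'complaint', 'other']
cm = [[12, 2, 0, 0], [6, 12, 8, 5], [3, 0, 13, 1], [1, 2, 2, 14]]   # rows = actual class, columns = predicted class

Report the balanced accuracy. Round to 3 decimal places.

0.686

Balanced accuracy = mean of per-class recall.
  order: recall = 12/14 = 0.8571
  refund: recall = 12/31 = 0.3871
  complaint: recall = 13/17 = 0.7647
  other: recall = 14/19 = 0.7368
Mean = (0.8571 + 0.3871 + 0.7647 + 0.7368) / 4 = 0.686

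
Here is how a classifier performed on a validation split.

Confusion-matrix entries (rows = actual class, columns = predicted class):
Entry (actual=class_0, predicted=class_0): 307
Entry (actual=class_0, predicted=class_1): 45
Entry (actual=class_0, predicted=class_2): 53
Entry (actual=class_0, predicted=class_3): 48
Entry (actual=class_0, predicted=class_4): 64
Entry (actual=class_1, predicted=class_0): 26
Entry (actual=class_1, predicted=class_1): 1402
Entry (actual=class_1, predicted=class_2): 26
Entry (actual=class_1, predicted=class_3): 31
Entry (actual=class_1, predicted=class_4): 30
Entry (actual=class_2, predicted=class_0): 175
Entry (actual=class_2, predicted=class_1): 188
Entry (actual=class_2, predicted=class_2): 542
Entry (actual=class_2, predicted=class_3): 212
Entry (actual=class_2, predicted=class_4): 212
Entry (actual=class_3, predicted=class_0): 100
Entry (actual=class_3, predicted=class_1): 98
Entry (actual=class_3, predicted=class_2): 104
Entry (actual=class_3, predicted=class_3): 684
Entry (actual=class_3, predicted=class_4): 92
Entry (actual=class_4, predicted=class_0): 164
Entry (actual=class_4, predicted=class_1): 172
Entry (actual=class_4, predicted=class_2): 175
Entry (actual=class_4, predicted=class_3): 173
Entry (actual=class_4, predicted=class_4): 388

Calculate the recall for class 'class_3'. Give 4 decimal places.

0.6345

Take TP from the diagonal, FP from the rest of the 'class_3' prediction marginal, FN from the rest of the 'class_3' actual marginal.
recall = TP/(TP+FN).
class_3: TP=684, FN=100+98+104+92=394 → 684/1078 = 0.63451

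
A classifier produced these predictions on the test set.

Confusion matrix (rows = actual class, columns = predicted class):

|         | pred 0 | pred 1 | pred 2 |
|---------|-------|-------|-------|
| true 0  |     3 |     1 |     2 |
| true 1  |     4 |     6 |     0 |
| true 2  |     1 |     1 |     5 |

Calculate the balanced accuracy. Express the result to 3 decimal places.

Balanced accuracy = mean of per-class recall.
  0: recall = 3/6 = 0.5000
  1: recall = 6/10 = 0.6000
  2: recall = 5/7 = 0.7143
Mean = (0.5000 + 0.6000 + 0.7143) / 3 = 0.605

0.605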